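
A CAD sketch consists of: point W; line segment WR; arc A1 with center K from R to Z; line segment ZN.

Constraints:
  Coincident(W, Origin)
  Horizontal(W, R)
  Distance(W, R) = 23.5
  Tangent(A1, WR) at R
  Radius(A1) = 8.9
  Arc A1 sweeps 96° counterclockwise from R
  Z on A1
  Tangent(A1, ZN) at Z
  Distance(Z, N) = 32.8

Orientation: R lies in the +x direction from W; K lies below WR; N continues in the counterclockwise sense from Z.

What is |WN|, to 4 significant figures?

46.14

W is at the origin; WR is horizontal with |WR| = 23.5 and R on the +x side, so R = (23.50, 0.000). Tangency of A1 to WR means the radius KR is perpendicular to WR, so K = R + (0, -8.9) = (23.50, -8.900). On A1, R sits at bearing 90° from K; a 96° counterclockwise sweep puts Z at bearing 186°, so Z = K + 8.9·(cos 186°, sin 186°) = (14.65, -9.830). A1 meets ZN tangentially, so KZ is at right angles to ZN, so ZN runs along (−sin 186°, cos 186°); with |ZN| = 32.8, N = (18.08, -42.45). Then |WN| = |N − W| = 46.14.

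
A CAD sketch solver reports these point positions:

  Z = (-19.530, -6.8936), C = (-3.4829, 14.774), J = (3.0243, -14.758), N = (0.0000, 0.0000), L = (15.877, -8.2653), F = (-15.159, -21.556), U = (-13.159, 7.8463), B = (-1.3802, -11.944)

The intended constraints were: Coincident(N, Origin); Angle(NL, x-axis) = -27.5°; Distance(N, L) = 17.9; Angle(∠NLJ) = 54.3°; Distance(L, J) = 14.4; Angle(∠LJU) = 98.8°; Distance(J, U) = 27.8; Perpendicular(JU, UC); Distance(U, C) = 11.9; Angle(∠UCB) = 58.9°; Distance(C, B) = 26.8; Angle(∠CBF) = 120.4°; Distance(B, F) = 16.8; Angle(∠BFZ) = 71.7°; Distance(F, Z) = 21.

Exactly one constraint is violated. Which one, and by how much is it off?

Distance(F, Z) = 21 — off by 5.70.

N = (0.00, 0.00) ✓; NL at -27.50° ✓; |NL| = 17.90 ✓; ∠NLJ = 54.30° ✓; |LJ| = 14.40 ✓; ∠LJU = 98.80° ✓; |JU| = 27.80 ✓; ∠(JU, UC) = 90.00° ✓; |UC| = 11.90 ✓; ∠UCB = 58.90° ✓; |CB| = 26.80 ✓; ∠CBF = 120.4° ✓; |BF| = 16.80 ✓; ∠BFZ = 71.70° ✓; |FZ| = 15.30 ✗.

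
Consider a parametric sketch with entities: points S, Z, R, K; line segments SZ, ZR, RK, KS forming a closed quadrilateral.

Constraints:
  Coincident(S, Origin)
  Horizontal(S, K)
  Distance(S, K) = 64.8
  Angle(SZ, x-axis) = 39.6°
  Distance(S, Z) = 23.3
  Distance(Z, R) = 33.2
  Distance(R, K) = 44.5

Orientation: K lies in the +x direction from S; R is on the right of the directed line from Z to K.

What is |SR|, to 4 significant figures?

29.88

Checks: |ZR| = 33.20 ✓; |RK| = 44.50 ✓.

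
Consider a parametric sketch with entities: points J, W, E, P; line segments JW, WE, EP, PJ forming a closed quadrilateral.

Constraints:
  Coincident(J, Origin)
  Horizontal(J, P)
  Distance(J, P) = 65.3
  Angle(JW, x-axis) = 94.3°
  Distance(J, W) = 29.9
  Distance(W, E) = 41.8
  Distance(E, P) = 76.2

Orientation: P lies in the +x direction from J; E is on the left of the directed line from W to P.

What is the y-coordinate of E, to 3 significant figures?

63.3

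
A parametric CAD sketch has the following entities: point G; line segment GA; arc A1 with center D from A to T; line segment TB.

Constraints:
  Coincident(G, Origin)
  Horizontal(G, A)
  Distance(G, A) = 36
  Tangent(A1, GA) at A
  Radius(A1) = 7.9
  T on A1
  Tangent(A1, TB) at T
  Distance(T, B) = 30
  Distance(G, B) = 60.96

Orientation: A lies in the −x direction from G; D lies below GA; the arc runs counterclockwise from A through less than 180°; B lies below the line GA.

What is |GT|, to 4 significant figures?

44.24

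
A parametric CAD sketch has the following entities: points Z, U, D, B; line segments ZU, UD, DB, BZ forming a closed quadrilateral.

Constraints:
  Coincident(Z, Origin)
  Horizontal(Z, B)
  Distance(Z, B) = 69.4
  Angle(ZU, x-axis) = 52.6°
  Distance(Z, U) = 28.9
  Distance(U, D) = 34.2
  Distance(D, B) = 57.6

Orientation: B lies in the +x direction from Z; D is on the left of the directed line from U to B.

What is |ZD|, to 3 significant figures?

63.1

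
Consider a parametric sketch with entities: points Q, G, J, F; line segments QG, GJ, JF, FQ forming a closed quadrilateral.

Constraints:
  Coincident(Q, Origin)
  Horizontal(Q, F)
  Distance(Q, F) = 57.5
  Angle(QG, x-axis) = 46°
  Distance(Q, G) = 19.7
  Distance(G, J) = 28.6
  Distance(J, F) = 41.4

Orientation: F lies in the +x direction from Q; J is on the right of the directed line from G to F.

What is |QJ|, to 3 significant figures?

23.2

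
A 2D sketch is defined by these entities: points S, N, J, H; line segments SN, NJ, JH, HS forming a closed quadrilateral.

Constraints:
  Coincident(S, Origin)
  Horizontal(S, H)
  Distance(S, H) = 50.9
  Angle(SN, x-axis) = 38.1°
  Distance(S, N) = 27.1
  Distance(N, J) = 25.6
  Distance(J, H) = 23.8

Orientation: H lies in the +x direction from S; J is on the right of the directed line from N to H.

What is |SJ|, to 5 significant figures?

29.508

S is at the origin; SH is horizontal with |SH| = 50.9 and H in +x, so H = (50.9, 0). SN runs at 38.1° with |SN| = 27.1, so N = (21.326, 16.722). J is determined by |NJ| = 25.6 and |JH| = 23.8 together: it lies at the intersection of circle(N, 25.6) and circle(H, 23.8). With |NH| = 33.974, the foot of the radical line on NH is 18.296 from N and the perpendicular offset is √(25.6² − 18.296²) = 17.906. Taking the right-of-NH solution: J = (28.439, -7.8703).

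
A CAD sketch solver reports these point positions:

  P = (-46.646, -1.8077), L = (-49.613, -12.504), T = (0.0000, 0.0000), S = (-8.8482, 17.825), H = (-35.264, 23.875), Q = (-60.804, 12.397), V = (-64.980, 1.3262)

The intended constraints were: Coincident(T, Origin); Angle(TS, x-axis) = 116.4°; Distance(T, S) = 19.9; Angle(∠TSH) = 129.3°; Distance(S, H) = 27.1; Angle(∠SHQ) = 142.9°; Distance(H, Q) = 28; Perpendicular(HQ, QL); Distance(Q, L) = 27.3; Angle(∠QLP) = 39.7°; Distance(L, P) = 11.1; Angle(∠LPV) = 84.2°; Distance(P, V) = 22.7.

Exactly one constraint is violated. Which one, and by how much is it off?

Distance(P, V) = 22.7 — off by 4.10.

T = (0.00, 0.00) ✓; TS at 116.4° ✓; |TS| = 19.90 ✓; ∠TSH = 129.3° ✓; |SH| = 27.10 ✓; ∠SHQ = 142.9° ✓; |HQ| = 28.00 ✓; ∠(HQ, QL) = 90.00° ✓; |QL| = 27.30 ✓; ∠QLP = 39.70° ✓; |LP| = 11.10 ✓; ∠LPV = 84.20° ✓; |PV| = 18.60 ✗.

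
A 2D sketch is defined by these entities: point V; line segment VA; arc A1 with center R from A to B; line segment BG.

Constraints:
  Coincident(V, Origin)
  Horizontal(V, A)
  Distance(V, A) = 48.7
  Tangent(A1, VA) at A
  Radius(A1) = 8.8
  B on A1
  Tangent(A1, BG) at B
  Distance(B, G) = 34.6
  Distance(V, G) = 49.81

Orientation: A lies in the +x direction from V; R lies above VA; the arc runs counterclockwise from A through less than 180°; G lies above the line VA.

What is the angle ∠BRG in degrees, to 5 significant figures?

75.730°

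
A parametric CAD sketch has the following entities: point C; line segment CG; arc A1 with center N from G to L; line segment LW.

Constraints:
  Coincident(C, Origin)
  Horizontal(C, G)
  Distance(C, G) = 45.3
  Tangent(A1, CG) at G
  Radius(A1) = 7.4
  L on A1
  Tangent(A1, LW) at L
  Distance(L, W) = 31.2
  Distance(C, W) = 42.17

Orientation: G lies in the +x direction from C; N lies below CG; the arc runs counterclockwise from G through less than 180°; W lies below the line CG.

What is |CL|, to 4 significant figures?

38.77

Checks: |NL| = 7.400 ✓; ∠(NL, LW) = 90.00° ✓; |LW| = 31.20 ✓; |CW| = 42.17 ✓.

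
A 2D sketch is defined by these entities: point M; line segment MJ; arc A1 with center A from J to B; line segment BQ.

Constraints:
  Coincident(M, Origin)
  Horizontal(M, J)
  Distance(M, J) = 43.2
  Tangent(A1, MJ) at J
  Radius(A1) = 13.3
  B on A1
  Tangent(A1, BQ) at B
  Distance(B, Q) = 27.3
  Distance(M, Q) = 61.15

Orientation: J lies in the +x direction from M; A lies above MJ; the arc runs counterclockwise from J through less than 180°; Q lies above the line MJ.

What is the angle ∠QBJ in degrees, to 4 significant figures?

121.6°

M is at the origin; MJ is horizontal with |MJ| = 43.2 and J on the +x side, so J = (43.20, 0.000). A1 meets MJ tangentially, so AJ is at right angles to MJ, so A = J + (0, 13.3) = (43.20, 13.30). Since AB ⟂ BQ (tangency), |AQ| = √(13.3² + 27.3²) = 30.37 regardless of where B sits on A1. So Q lies on both circle(M, 61.15) and circle(A, 30.37); the above-MJ intersection is Q = (42.81, 43.66). B is the foot of the tangent from Q: B = (55.08, 19.28).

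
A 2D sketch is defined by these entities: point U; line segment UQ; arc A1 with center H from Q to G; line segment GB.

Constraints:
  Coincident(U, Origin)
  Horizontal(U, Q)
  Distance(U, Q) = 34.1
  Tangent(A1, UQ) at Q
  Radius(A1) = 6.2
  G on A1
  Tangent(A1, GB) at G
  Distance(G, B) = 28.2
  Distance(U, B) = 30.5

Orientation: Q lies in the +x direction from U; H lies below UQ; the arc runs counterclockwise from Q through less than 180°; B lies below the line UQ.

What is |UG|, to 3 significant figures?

29.0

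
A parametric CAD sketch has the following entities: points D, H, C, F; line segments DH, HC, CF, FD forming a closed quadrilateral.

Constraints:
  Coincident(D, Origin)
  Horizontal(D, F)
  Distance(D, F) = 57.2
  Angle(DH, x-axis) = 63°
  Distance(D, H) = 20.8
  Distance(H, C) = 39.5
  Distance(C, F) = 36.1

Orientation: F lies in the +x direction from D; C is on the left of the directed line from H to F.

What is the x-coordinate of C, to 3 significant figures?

45.7

D is at the origin; DF is horizontal with |DF| = 57.2 and F in +x, so F = (57.2, 0). DH runs at 63.0° with |DH| = 20.8, so H = (9.44, 18.5). C is determined by |HC| = 39.5 and |CF| = 36.1 together: it lies at the intersection of circle(H, 39.5) and circle(F, 36.1). With |HF| = 51.2, the foot of the radical line on HF is 28.1 from H and the perpendicular offset is √(39.5² − 28.1²) = 27.7. Taking the left-of-HF solution: C = (45.7, 34.2).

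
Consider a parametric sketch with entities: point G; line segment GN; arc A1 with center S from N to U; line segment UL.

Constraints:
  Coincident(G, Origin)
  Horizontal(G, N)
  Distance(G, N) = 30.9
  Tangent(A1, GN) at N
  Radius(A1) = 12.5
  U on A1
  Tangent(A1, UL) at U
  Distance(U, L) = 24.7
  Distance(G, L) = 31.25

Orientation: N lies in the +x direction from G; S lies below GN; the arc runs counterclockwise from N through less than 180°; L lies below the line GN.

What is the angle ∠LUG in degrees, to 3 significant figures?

86.2°

Checks: |SU| = 12.50 ✓; ∠(SU, UL) = 90.00° ✓; |UL| = 24.70 ✓; |GL| = 31.25 ✓.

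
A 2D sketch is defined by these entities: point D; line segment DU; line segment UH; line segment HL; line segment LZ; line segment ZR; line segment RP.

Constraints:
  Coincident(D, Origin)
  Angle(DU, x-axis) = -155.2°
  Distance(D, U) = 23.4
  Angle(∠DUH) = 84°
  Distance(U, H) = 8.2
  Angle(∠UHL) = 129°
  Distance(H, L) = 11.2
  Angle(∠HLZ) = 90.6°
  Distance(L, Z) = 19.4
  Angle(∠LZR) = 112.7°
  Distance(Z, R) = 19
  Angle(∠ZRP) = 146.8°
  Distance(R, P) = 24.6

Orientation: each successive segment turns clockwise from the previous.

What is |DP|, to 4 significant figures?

44.89

∠LZR = 112.7° gives ZR at -98.90° from the x-axis; with |ZR| = 19.0, R = (-4.332, -21.51). ∠ZRP = 146.8° gives RP at -132.1° from the x-axis; with |RP| = 24.6, P = (-20.82, -39.76). Then |DP| = |P − D| = 44.89.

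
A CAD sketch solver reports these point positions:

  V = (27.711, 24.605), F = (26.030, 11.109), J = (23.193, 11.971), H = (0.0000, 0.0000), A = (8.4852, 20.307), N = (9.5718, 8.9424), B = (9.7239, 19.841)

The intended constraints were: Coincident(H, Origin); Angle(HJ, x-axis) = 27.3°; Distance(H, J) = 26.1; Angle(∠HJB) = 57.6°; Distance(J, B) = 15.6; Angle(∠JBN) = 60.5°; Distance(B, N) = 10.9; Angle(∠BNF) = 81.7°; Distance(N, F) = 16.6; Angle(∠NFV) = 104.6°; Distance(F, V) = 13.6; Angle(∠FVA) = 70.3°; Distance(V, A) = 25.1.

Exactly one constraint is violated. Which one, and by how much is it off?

Distance(V, A) = 25.1 — off by 5.40.

H = (0.00, 0.00) ✓; HJ at 27.30° ✓; |HJ| = 26.10 ✓; ∠HJB = 57.60° ✓; |JB| = 15.60 ✓; ∠JBN = 60.50° ✓; |BN| = 10.90 ✓; ∠BNF = 81.70° ✓; |NF| = 16.60 ✓; ∠NFV = 104.6° ✓; |FV| = 13.60 ✓; ∠FVA = 70.30° ✓; |VA| = 19.70 ✗.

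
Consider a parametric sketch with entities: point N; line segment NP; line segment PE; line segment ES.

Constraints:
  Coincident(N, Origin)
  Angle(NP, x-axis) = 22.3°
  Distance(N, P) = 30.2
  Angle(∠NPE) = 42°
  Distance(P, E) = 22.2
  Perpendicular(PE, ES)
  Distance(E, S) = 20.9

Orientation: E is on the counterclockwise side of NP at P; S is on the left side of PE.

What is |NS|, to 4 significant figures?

0.7337

∠NPE = 42.0°, so PE runs at 22.3° + (180° − 42.0°) = 160.3° from the x-axis; with |PE| = 22.2, E = P + 22.2·(cos 160.3°, sin 160.3°) = (7.041, 18.94). The perpendicularity gives ES at right angles to PE; with |ES| = 20.9 on the left of PE, S = E + 20.9·(-0.3371, -0.9415) = (-0.004604, -0.7336). Then |NS| = |S − N| = 0.7337.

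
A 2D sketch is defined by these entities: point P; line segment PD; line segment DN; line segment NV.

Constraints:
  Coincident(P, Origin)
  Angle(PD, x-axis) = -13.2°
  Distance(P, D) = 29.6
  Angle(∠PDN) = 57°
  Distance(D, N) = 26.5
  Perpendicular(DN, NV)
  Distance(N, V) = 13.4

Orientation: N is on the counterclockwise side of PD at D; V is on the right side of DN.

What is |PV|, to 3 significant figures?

39.6

P is at the origin; PD runs at -13.2° with length 29.6, so D = 29.6·(cos -13.2°, sin -13.2°) = (28.8, -6.76). ∠PDN = 57.0°, so DN runs at -13.2° + (180° − 57.0°) = 110° from the x-axis; with |DN| = 26.5, N = D + 26.5·(cos 110°, sin 110°) = (19.8, 18.2). The perpendicularity gives NV at right angles to DN; with |NV| = 13.4 on the right of DN, V = N + 13.4·(0.941, 0.339) = (32.4, 22.7). Then |PV| = |V − P| = 39.6.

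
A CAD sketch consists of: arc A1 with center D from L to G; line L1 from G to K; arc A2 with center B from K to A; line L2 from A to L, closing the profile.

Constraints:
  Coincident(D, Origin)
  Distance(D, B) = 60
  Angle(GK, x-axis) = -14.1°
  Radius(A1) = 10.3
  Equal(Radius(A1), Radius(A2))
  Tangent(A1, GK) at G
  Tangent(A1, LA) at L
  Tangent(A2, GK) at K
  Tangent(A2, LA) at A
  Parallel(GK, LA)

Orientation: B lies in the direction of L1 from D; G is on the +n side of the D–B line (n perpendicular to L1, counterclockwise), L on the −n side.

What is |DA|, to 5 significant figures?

60.878

The slot axis is L1's direction at -14.1°, so u = (cos -14.1°, sin -14.1°) = (0.96987, -0.24362) and n = (−sin -14.1°, cos -14.1°) = (0.24362, 0.96987). D is at the origin and B lies 60.0 along u from D, so B = 60.0·u = (58.192, -14.617). Tangency of A1 to both parallel lines with radius 10.3 puts G and L at D ± 10.3·n: G = (2.5092, 9.9897), L = (-2.5092, -9.9897). Equal radii place K and A the same way about B: K = B + 10.3·n = (60.702, -4.6272), A = B − 10.3·n = (55.683, -24.607). Then |DA| = |A − D| = 60.878.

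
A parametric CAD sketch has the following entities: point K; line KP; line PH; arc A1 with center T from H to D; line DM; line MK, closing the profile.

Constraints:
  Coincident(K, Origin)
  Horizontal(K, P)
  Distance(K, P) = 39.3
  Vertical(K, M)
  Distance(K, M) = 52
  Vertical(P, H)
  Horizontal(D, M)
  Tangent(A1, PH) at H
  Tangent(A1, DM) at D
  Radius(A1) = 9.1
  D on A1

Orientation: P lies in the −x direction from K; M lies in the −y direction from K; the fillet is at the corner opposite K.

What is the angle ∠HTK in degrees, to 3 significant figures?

125°

K is at the origin; KP is horizontal with |KP| = 39.3 and P on the −x side, so P = (-39.3, 0.00). K and M share the same x with |KM| = 52.0 and M on the −y side, so M = (0.00, -52.0). The virtual corner opposite K is at (-39.3, -52.0). The tangent condition forces TH to be normal to PH and since A1 is tangent to DM there, TD ⟂ DM, with radius 9.1, so the center T sits 9.1 in from both sides at T = (-30.2, -42.9). That places the tangent points at H = (-39.3, -42.9) on PH and D = (-30.2, -52.0) on DM. Then cos ∠HTK = TH·TK / (|TH||TK|), giving 125°.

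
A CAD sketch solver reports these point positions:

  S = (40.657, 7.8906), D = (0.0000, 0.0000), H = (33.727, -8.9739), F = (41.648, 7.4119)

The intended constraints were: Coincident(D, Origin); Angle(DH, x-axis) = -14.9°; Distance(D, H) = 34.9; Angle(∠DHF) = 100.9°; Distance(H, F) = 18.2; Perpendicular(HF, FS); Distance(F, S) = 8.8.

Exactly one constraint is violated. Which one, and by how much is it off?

Distance(F, S) = 8.8 — off by 7.70.

D = (0.00, 0.00) ✓; DH at -14.90° ✓; |DH| = 34.90 ✓; ∠DHF = 100.9° ✓; |HF| = 18.20 ✓; ∠(HF, FS) = 90.02° ✓; |FS| = 1.101 ✗.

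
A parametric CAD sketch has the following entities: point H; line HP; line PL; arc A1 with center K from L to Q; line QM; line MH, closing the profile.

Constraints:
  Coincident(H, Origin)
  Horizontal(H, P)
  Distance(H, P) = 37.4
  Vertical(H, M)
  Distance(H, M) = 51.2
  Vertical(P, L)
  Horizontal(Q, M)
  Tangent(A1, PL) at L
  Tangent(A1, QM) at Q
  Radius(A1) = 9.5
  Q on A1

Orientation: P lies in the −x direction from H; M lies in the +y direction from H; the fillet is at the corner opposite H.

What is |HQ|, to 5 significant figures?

58.308

H is at the origin; H and P share the same y with |HP| = 37.4 and P on the −x side, so P = (-37.400, 0.0000). H and M share the same x with |HM| = 51.2 and M on the +y side, so M = (0.0000, 51.200). The virtual corner opposite H is at (-37.400, 51.200). Since A1 is tangent to PL there, KL ⟂ PL and the tangent condition forces KQ to be normal to QM, with radius 9.5, so the center K sits 9.5 in from both sides at K = (-27.900, 41.700). That places the tangent points at L = (-37.400, 41.700) on PL and Q = (-27.900, 51.200) on QM. Then |HQ| = |Q − H| = 58.308.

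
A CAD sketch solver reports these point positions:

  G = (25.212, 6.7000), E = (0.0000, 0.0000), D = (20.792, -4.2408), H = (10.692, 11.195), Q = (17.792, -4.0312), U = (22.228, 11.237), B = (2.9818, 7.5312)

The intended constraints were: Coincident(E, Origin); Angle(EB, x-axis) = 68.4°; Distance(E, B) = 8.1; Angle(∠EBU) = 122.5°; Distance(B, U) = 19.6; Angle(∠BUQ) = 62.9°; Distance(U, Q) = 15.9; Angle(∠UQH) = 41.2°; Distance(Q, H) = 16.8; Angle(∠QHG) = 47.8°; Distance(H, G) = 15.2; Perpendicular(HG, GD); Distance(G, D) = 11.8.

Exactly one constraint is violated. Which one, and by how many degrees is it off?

Perpendicular(HG, GD) — off by 4.80°.

E = (0.00, 0.00) ✓; EB at 68.40° ✓; |EB| = 8.100 ✓; ∠EBU = 122.5° ✓; |BU| = 19.60 ✓; ∠BUQ = 62.90° ✓; |UQ| = 15.90 ✓; ∠UQH = 41.20° ✓; |QH| = 16.80 ✓; ∠QHG = 47.80° ✓; |HG| = 15.20 ✓; ∠(HG, GD) = 94.80° ✗; |GD| = 11.80 ✓.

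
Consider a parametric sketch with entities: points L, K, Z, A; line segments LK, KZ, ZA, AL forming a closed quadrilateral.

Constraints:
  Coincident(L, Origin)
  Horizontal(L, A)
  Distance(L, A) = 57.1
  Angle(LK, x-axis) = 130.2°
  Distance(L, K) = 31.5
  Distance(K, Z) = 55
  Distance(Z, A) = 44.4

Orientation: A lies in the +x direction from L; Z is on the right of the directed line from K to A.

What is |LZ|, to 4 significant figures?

23.52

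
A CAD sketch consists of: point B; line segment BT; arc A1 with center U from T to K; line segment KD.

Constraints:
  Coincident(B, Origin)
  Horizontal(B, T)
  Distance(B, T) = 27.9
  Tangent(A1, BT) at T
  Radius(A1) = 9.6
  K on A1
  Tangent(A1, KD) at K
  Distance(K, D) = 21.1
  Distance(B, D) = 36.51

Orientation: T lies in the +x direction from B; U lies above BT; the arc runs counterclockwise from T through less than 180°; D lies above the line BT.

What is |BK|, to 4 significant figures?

38.27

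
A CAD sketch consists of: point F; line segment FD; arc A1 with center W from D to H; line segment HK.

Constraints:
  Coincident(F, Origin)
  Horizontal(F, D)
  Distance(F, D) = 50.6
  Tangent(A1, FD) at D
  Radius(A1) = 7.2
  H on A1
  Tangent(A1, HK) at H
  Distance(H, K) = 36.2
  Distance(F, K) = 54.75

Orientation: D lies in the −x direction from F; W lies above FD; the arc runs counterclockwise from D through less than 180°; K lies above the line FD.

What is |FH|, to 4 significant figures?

43.93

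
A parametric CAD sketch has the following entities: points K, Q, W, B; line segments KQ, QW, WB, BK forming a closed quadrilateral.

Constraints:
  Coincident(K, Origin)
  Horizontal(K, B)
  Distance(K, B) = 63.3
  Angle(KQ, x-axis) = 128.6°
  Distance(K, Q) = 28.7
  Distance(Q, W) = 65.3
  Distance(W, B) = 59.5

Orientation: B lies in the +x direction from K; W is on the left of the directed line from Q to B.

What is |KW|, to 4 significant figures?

66.93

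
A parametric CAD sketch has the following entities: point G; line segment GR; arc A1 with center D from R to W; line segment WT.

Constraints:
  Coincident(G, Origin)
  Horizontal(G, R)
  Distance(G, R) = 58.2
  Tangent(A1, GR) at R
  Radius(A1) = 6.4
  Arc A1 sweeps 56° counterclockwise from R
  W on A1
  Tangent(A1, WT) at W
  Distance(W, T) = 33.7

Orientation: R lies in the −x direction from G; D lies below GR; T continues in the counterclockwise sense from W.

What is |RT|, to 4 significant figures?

39.11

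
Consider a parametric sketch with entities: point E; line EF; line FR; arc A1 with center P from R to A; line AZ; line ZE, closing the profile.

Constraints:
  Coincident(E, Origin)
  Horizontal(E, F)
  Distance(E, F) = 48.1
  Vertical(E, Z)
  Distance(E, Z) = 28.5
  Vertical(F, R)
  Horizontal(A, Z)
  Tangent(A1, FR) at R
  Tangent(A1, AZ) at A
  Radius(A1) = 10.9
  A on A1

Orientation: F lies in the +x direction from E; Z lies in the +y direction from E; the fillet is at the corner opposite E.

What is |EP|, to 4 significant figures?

41.15

EZ is vertical with |EZ| = 28.5 and Z on the +y side, so Z = (0.000, 28.50). The virtual corner opposite E is at (48.10, 28.50). Since A1 is tangent to FR there, PR ⟂ FR and since A1 is tangent to AZ there, PA ⟂ AZ, with radius 10.9, so the center P sits 10.9 in from both sides at P = (37.20, 17.60). Then |EP| = |P − E| = 41.15.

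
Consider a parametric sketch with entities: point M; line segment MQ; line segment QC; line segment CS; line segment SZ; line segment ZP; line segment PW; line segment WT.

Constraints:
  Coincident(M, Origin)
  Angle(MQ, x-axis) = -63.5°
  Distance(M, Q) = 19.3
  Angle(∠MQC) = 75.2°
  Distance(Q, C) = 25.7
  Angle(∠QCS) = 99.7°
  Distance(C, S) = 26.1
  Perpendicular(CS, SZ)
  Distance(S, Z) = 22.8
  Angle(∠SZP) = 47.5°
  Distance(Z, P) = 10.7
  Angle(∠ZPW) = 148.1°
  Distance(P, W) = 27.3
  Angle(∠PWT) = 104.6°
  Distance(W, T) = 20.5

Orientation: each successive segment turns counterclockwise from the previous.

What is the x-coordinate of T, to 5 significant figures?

30.856

∠ZPW = 148.1° gives PW at 16.000° from the x-axis; with |PW| = 27.3, W = (31.357, 14.567). ∠PWT = 104.6° gives WT at 91.400° from the x-axis; with |WT| = 20.5, T = (30.856, 35.060). So T.x = 30.856.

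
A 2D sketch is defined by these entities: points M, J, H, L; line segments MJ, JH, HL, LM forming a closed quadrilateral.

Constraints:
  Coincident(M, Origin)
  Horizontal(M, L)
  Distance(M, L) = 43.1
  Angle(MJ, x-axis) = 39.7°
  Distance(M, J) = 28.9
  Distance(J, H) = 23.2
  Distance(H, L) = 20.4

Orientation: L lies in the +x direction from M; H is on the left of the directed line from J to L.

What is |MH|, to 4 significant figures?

49.69

M is at the origin; M and L share the same y with |ML| = 43.1 and L in +x, so L = (43.1, 0). MJ runs at 39.7° with |MJ| = 28.9, so J = (22.24, 18.46). H is determined by |JH| = 23.2 and |HL| = 20.4 together: it lies at the intersection of circle(J, 23.2) and circle(L, 20.4). With |JL| = 27.86, the foot of the radical line on JL is 16.12 from J and the perpendicular offset is √(23.2² − 16.12²) = 16.68. Taking the left-of-JL solution: H = (45.36, 20.27).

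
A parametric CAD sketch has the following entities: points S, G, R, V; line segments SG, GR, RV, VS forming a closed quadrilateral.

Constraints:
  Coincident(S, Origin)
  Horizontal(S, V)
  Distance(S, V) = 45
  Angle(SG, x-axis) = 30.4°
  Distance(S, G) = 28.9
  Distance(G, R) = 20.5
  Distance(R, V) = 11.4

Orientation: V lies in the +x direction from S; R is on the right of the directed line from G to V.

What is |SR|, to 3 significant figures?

34.4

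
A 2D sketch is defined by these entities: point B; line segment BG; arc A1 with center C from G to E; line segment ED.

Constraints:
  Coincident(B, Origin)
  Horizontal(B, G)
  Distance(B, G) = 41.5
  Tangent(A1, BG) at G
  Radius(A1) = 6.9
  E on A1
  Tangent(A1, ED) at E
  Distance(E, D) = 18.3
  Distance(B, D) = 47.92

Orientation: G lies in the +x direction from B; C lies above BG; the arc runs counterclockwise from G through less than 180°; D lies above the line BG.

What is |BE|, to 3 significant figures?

48.7

B is at the origin; B and G share the same y with |BG| = 41.5 and G on the +x side, so G = (41.5, 0.00). A1 meets BG tangentially, so CG is at right angles to BG, so C = G + (0, 6.9) = (41.5, 6.90). Since CE ⟂ ED (tangency), |CD| = √(6.9² + 18.3²) = 19.6 regardless of where E sits on A1. So D lies on both circle(B, 47.92) and circle(C, 19.6); the above-BG intersection is D = (40.0, 26.4). E is the foot of the tangent from D: E = (47.7, 9.82).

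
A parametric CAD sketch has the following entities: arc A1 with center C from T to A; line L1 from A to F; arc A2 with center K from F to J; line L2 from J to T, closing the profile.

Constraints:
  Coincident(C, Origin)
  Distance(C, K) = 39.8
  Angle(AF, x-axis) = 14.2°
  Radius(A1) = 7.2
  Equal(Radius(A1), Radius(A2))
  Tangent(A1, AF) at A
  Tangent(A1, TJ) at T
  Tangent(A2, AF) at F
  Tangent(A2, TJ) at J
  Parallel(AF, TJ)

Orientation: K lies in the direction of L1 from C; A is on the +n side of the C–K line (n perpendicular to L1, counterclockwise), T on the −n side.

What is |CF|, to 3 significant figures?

40.4

The slot axis is L1's direction at 14.2°, so u = (cos 14.2°, sin 14.2°) = (0.969, 0.245) and n = (−sin 14.2°, cos 14.2°) = (-0.245, 0.969). C is at the origin and K lies 39.8 along u from C, so K = 39.8·u = (38.6, 9.76). Tangency of A1 to both parallel lines with radius 7.2 puts A and T at C ± 7.2·n: A = (-1.77, 6.98), T = (1.77, -6.98). Equal radii place F and J the same way about K: F = K + 7.2·n = (36.8, 16.7), J = K − 7.2·n = (40.4, 2.78). Then |CF| = |F − C| = 40.4.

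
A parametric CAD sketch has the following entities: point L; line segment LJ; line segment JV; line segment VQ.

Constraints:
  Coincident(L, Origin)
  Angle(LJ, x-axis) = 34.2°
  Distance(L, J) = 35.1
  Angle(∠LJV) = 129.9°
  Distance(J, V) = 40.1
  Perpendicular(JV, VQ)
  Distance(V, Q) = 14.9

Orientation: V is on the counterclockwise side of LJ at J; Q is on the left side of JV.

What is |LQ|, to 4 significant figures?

63.76

L is at the origin; LJ runs at 34.2° with length 35.1, so J = 35.1·(cos 34.2°, sin 34.2°) = (29.03, 19.73). ∠LJV = 129.9°, so JV runs at 34.2° + (180° − 129.9°) = 84.30° from the x-axis; with |JV| = 40.1, V = J + 40.1·(cos 84.30°, sin 84.30°) = (33.01, 59.63). The perpendicularity gives VQ at right angles to JV; with |VQ| = 14.9 on the left of JV, Q = V + 14.9·(-0.9951, 0.09932) = (18.19, 61.11). Then |LQ| = |Q − L| = 63.76.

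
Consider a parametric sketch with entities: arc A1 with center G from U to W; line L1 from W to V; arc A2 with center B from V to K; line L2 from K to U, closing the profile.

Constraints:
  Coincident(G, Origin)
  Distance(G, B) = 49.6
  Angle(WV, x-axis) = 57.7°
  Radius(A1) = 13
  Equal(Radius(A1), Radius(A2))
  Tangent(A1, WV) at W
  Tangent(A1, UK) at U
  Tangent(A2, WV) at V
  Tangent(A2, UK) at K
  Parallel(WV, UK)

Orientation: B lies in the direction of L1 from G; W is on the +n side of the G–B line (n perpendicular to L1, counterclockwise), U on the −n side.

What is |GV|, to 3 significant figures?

51.3

Tangency of A1 to both parallel lines with radius 13.0 puts W and U at G ± 13.0·n: W = (-11.0, 6.95), U = (11.0, -6.95). Equal radii place V and K the same way about B: V = B + 13.0·n = (15.5, 48.9), K = B − 13.0·n = (37.5, 35.0). Then |GV| = |V − G| = 51.3.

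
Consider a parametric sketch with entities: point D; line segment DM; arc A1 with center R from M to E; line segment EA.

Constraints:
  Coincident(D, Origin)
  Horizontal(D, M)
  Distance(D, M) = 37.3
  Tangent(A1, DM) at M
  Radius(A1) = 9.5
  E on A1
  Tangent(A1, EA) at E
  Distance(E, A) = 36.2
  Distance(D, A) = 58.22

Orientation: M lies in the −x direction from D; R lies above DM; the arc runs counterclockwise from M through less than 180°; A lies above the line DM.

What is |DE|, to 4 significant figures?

30.14

D is at the origin; DM is horizontal with |DM| = 37.3 and M on the −x side, so M = (-37.30, 0.000). A1 meets DM tangentially, so RM is at right angles to DM, so R = M + (0, 9.5) = (-37.30, 9.500). Since RE ⟂ EA (tangency), |RA| = √(9.5² + 36.2²) = 37.43 regardless of where E sits on A1. So A lies on both circle(D, 58.22) and circle(R, 37.43); the above-DM intersection is A = (-34.59, 46.83). E is the foot of the tangent from A: E = (-27.96, 11.24).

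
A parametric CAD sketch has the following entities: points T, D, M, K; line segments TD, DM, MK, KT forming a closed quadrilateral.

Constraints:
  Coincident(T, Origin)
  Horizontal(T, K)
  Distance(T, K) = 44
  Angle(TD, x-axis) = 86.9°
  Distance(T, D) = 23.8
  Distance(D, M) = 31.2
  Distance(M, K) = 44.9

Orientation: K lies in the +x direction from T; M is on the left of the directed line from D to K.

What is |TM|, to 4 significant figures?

49.50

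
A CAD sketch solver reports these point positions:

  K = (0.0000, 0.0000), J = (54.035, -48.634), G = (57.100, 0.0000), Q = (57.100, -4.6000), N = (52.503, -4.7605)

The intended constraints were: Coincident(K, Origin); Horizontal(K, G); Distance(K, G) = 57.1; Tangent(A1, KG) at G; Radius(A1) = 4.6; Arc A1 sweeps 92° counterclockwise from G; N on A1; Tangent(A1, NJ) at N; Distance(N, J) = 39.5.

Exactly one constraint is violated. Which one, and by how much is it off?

Distance(N, J) = 39.5 — off by 4.40.

K = (0.00, 0.00) ✓; K.y = 0.00, G.y = 0.00 ✓; |KG| = 57.10 ✓; ∠(QG, GK) = 90.00° ✓; |QG| = 4.600 ✓; bearing(Q→N) − bearing(Q→G) = 92.00° ✓; |QN| = 4.600 ✓; ∠(QN, NJ) = 90.00° ✓; |NJ| = 43.90 ✗.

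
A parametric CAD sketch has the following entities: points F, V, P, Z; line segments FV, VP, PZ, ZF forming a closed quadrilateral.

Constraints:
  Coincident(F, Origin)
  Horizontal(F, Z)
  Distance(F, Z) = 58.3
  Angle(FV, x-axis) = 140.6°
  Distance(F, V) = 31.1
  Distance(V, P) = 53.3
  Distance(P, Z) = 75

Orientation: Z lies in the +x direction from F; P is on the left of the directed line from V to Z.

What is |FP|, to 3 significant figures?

60.2

Checks: |VP| = 53.30 ✓; |PZ| = 75.00 ✓.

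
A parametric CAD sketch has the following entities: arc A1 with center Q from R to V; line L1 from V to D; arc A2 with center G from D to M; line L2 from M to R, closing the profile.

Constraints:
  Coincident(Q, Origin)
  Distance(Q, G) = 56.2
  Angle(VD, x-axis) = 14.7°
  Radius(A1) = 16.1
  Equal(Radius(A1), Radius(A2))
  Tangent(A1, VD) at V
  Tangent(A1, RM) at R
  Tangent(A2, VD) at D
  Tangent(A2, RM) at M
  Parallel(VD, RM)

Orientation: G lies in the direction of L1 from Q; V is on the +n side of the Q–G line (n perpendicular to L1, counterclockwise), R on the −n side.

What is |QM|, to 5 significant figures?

58.461

The slot axis is L1's direction at 14.7°, so u = (cos 14.7°, sin 14.7°) = (0.96727, 0.25376) and n = (−sin 14.7°, cos 14.7°) = (-0.25376, 0.96727). Q is at the origin and G lies 56.2 along u from Q, so G = 56.2·u = (54.360, 14.261). Tangency of A1 to both parallel lines with radius 16.1 puts V and R at Q ± 16.1·n: V = (-4.0855, 15.573), R = (4.0855, -15.573). Equal radii place D and M the same way about G: D = G + 16.1·n = (50.275, 29.834), M = G − 16.1·n = (58.446, -1.3118). Then |QM| = |M − Q| = 58.461.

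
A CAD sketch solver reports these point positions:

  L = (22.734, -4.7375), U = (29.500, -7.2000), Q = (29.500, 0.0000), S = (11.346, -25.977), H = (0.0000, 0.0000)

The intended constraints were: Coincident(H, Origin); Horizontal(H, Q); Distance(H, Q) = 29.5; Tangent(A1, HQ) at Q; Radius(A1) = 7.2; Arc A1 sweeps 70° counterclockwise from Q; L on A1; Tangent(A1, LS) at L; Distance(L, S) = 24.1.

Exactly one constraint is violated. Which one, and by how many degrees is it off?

Tangent(A1, LS) at L — off by 8.20°.

H = (0.00, 0.00) ✓; H.y = 0.00, Q.y = 0.00 ✓; |HQ| = 29.50 ✓; ∠(UQ, QH) = 90.00° ✓; |UQ| = 7.200 ✓; bearing(U→L) − bearing(U→Q) = 70.00° ✓; |UL| = 7.200 ✓; ∠(UL, LS) = 98.20° ✗; |LS| = 24.10 ✓.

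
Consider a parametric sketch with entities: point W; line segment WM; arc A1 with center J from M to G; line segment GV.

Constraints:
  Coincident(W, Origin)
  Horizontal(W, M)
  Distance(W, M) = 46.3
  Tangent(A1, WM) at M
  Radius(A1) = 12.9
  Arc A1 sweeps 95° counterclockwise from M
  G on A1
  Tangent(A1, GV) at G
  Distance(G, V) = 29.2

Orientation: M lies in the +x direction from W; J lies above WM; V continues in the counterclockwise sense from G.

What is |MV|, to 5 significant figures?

44.328

W is at the origin; WM is horizontal with |WM| = 46.3 and M on the +x side, so M = (46.300, 0.0000). The tangent condition forces JM to be normal to WM, so J = M + (0, 12.9) = (46.300, 12.900). On A1, M sits at bearing -90° from J; a 95° counterclockwise sweep puts G at bearing 5°, so G = J + 12.9·(cos 5°, sin 5°) = (59.151, 14.024). A1 meets GV tangentially, so JG is at right angles to GV, so GV runs along (−sin 5°, cos 5°); with |GV| = 29.2, V = (56.606, 43.113). Then |MV| = |V − M| = 44.328.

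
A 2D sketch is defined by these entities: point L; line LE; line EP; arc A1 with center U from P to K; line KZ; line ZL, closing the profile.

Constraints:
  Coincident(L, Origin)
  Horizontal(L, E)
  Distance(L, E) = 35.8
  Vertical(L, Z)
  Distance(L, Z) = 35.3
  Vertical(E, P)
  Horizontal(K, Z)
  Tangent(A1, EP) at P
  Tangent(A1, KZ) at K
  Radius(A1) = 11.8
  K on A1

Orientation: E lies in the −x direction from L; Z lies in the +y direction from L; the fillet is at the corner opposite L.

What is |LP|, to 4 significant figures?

42.82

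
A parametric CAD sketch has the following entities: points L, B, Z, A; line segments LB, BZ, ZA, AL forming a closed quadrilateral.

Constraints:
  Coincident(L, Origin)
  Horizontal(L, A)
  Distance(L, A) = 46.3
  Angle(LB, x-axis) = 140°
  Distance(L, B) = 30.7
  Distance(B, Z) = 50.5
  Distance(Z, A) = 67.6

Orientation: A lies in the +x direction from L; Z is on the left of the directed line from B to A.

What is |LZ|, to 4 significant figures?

58.15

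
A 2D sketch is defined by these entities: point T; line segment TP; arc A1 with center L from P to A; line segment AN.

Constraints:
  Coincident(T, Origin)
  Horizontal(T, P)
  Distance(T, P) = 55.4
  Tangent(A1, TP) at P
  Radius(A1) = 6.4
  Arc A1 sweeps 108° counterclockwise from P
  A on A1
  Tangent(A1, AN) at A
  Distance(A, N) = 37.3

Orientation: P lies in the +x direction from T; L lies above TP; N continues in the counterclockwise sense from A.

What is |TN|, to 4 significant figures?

66.48

T is at the origin; T and P share the same y with |TP| = 55.4 and P on the +x side, so P = (55.40, 0.000). A1 meets TP tangentially, so LP is at right angles to TP, so L = P + (0, 6.4) = (55.40, 6.400). On A1, P sits at bearing -90° from L; a 108° counterclockwise sweep puts A at bearing 18°, so A = L + 6.4·(cos 18°, sin 18°) = (61.49, 8.378). The tangent condition forces LA to be normal to AN, so AN runs along (−sin 18°, cos 18°); with |AN| = 37.3, N = (49.96, 43.85). Then |TN| = |N − T| = 66.48.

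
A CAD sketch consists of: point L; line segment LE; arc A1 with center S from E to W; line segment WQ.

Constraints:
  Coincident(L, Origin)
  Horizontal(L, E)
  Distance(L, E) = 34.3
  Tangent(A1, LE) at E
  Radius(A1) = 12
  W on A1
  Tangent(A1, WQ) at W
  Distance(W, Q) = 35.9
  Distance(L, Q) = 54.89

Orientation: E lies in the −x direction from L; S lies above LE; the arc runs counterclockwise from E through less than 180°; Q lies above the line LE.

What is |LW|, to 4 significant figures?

25.83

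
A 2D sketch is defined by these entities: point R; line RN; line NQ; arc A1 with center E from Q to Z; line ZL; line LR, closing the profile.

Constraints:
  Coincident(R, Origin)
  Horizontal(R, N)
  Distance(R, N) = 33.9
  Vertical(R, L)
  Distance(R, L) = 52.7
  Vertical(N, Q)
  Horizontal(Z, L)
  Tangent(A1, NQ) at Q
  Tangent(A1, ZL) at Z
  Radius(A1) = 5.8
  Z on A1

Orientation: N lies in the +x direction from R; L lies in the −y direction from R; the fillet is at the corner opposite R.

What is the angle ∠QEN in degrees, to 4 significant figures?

82.95°

R is at the origin; R and N share the same y with |RN| = 33.9 and N on the +x side, so N = (33.90, 0.000). R and L share the same x with |RL| = 52.7 and L on the −y side, so L = (0.000, -52.70). The virtual corner opposite R is at (33.90, -52.70). A1 meets NQ tangentially, so EQ is at right angles to NQ and tangency of A1 to ZL means the radius EZ is perpendicular to ZL, with radius 5.8, so the center E sits 5.8 in from both sides at E = (28.10, -46.90). That places the tangent points at Q = (33.90, -46.90) on NQ and Z = (28.10, -52.70) on ZL. Then cos ∠QEN = EQ·EN / (|EQ||EN|), giving 82.95°.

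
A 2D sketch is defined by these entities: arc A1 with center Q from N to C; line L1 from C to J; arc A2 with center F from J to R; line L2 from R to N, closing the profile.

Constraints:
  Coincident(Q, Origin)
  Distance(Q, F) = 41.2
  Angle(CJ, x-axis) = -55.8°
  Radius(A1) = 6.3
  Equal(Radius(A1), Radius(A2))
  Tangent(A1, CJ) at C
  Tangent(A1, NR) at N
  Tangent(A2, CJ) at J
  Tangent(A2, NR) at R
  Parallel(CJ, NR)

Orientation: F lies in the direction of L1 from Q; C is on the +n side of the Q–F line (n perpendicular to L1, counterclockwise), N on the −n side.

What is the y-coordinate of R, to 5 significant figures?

-37.617

The slot axis is L1's direction at -55.8°, so u = (cos -55.8°, sin -55.8°) = (0.56208, -0.82708) and n = (−sin -55.8°, cos -55.8°) = (0.82708, 0.56208). Q is at the origin and F lies 41.2 along u from Q, so F = 41.2·u = (23.158, -34.076). Tangency of A1 to both parallel lines with radius 6.3 puts C and N at Q ± 6.3·n: C = (5.2106, 3.5411), N = (-5.2106, -3.5411). Equal radii place J and R the same way about F: J = F + 6.3·n = (28.368, -30.535), R = F − 6.3·n = (17.947, -37.617). So R.y = -37.617.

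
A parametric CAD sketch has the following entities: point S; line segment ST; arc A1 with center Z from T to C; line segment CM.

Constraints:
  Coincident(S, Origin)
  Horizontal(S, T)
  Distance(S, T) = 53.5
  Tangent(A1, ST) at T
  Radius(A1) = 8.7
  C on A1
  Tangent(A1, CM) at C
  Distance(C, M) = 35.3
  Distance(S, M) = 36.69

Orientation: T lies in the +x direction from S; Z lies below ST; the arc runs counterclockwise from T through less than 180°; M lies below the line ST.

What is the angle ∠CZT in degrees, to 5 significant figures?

46.941°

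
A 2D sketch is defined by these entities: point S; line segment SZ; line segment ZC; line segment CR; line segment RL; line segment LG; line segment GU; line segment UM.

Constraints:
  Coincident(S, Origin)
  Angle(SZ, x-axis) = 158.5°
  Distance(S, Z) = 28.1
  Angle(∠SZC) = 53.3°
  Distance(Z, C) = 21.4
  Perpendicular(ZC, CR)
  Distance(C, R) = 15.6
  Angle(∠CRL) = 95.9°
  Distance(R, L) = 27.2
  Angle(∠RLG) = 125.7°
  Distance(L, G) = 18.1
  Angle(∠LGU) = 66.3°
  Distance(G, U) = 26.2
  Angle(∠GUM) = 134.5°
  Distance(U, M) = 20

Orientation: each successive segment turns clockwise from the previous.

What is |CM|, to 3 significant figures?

7.05

∠LGU = 66.3° gives GU at 49.7° from the x-axis; with |GU| = 26.2, U = (-21.7, 16.8). ∠GUM = 134.5° gives UM at 4.20° from the x-axis; with |UM| = 20.0, M = (-1.71, 18.3). Then |CM| = |M − C| = 7.05.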